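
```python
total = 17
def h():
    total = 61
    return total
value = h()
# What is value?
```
61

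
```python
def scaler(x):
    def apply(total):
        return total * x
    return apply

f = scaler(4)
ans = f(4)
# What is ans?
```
16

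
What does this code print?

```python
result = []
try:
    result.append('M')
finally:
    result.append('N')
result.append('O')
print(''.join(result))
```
MNO

try/finally without except, no exception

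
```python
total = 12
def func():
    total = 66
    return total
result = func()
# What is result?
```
66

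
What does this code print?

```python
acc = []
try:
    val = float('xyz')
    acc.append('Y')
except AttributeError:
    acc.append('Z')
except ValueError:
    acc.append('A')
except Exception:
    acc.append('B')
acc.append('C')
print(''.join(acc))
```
AC

ValueError matches before generic Exception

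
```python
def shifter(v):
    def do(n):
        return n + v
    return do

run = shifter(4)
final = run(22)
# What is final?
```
26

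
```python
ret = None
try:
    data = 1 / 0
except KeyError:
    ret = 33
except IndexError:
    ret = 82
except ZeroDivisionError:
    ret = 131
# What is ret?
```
131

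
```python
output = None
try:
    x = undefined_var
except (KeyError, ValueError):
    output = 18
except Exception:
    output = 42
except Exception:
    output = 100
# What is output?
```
42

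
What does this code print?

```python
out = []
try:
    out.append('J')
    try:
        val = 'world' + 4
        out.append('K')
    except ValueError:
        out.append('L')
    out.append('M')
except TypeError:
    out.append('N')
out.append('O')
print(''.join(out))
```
JNO

Inner handler doesn't match, propagates to outer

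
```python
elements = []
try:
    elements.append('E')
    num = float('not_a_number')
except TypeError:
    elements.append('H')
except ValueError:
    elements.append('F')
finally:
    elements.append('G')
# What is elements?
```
['E', 'F', 'G']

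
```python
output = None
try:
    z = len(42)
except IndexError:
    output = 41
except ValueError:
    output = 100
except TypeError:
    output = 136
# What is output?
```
136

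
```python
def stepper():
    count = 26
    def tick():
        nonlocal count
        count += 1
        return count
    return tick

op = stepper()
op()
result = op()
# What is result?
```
28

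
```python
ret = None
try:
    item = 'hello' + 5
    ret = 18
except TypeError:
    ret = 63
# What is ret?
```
63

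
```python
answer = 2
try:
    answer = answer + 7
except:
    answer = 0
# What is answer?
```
9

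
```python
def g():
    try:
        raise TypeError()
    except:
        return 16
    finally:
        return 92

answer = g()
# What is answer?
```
92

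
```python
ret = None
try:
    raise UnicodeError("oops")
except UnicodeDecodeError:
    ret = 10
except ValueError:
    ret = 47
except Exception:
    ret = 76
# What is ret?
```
47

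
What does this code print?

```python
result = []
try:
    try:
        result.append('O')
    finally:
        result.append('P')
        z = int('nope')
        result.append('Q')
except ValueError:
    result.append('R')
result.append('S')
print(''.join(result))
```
OPRS

Exception in inner finally caught by outer except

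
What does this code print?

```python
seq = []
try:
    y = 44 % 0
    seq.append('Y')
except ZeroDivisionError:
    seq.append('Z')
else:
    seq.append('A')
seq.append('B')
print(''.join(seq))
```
ZB

else block skipped when exception is caught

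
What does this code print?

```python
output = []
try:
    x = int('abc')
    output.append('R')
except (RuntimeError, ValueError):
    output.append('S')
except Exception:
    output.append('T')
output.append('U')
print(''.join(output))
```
SU

ValueError matches tuple containing it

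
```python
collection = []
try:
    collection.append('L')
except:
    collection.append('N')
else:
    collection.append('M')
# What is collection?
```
['L', 'M']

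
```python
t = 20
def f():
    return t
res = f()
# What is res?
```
20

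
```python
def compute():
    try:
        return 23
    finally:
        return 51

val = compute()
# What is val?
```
51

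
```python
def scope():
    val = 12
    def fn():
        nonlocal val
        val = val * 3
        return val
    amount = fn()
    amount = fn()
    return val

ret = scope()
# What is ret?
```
108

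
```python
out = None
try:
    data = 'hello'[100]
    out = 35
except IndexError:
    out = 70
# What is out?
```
70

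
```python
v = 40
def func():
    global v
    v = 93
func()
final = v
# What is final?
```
93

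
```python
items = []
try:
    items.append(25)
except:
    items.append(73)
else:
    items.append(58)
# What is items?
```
[25, 58]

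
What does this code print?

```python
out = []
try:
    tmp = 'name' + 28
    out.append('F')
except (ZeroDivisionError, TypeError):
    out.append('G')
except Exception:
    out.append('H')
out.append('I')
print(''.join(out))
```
GI

TypeError matches tuple containing it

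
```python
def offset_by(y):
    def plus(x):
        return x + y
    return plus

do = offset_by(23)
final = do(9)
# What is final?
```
32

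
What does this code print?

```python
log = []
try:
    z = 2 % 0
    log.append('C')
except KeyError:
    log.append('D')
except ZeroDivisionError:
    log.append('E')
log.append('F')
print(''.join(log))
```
EF

ZeroDivisionError is caught by its specific handler, not KeyError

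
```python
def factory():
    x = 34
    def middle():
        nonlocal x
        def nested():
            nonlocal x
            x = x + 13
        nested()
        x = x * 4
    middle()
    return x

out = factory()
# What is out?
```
188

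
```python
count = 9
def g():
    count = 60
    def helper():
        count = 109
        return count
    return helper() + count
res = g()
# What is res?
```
169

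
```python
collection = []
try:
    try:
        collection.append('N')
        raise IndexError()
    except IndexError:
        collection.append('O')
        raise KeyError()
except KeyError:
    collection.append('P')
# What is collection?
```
['N', 'O', 'P']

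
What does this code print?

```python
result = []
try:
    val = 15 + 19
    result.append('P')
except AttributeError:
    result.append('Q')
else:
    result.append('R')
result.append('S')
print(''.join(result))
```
PRS

else block runs when no exception occurs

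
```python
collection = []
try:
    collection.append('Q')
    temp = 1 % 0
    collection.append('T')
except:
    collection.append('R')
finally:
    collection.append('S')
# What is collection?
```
['Q', 'R', 'S']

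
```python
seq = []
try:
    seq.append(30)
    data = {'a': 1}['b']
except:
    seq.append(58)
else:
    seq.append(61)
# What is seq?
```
[30, 58]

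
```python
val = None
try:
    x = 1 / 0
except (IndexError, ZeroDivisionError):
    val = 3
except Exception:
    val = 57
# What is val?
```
3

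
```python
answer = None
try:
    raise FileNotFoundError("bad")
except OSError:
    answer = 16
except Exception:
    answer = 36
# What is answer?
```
16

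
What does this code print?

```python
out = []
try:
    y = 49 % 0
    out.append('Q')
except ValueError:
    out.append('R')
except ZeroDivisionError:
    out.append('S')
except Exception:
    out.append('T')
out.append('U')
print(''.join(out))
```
SU

ZeroDivisionError matches before generic Exception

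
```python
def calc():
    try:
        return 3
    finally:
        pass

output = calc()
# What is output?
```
3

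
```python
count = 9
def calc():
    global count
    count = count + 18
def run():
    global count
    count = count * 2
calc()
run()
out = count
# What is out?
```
54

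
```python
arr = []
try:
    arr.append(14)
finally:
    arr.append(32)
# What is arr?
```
[14, 32]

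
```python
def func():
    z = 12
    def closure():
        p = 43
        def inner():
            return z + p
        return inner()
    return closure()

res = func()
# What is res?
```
55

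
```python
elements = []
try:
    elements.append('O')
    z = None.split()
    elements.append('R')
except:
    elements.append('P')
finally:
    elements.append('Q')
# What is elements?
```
['O', 'P', 'Q']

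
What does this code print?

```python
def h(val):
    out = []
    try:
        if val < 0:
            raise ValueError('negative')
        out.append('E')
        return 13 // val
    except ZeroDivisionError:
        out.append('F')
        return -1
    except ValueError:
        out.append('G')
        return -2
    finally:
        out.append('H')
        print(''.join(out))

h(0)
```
EFH

val=0 causes ZeroDivisionError, caught, finally prints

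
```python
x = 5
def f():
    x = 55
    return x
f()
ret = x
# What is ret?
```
5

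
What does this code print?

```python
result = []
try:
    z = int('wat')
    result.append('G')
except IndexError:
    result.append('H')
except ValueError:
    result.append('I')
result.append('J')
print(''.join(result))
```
IJ

ValueError is caught by its specific handler, not IndexError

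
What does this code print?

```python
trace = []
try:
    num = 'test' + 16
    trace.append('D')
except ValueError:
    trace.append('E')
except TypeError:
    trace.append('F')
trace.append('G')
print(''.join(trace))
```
FG

TypeError is caught by its specific handler, not ValueError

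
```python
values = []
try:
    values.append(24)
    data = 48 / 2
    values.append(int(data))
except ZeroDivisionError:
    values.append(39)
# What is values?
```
[24, 24]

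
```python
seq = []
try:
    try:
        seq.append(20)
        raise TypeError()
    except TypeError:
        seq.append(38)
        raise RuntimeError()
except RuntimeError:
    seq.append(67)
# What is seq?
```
[20, 38, 67]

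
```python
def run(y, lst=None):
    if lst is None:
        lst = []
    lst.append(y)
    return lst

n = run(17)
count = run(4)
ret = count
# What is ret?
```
[4]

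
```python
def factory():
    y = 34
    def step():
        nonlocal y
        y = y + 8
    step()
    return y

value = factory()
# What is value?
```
42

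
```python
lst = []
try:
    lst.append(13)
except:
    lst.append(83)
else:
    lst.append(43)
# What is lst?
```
[13, 43]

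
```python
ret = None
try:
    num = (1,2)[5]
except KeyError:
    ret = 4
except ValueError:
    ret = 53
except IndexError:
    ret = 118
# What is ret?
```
118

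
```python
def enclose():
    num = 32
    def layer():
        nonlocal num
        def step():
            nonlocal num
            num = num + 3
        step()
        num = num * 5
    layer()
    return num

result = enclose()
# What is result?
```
175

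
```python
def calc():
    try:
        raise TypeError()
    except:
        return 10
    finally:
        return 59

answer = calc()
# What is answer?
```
59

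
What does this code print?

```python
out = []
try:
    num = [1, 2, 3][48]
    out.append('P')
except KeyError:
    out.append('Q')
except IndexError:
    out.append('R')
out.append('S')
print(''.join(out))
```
RS

IndexError is caught by its specific handler, not KeyError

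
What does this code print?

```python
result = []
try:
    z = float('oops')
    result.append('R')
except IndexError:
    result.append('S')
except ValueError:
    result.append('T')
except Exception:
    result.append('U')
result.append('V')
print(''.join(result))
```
TV

ValueError matches before generic Exception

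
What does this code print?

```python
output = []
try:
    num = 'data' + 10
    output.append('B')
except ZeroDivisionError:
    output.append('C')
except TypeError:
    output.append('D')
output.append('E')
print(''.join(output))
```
DE

TypeError is caught by its specific handler, not ZeroDivisionError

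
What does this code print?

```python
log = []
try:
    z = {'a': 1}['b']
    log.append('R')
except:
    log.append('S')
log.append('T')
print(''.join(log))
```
ST

Exception raised in try, caught by bare except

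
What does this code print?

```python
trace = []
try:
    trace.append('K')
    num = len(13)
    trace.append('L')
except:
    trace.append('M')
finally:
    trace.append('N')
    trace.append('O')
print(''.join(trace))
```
KMNO

Code before exception runs, then except, then all of finally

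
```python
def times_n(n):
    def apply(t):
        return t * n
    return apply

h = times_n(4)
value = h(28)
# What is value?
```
112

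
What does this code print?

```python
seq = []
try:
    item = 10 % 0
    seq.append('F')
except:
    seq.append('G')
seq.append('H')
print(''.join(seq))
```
GH

Exception raised in try, caught by bare except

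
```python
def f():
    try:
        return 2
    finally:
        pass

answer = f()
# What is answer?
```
2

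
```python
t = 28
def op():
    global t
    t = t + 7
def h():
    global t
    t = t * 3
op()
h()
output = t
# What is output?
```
105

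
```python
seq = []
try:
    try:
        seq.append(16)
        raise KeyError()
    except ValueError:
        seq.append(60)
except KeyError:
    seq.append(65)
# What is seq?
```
[16, 65]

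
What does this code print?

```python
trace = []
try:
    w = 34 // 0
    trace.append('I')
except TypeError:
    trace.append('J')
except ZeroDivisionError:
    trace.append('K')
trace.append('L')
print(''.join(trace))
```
KL

ZeroDivisionError is caught by its specific handler, not TypeError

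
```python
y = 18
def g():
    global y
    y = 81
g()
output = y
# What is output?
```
81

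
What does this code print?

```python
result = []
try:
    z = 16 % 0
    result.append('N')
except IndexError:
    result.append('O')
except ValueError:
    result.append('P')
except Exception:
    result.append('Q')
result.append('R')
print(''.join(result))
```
QR

ZeroDivisionError not specifically caught, falls to Exception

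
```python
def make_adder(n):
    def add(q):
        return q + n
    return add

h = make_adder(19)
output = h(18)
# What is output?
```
37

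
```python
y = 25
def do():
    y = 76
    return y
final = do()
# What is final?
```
76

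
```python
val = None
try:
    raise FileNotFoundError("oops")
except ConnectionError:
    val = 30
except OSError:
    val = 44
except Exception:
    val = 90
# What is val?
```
44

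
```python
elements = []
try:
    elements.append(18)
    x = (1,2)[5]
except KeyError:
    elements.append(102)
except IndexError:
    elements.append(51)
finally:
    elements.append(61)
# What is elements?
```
[18, 51, 61]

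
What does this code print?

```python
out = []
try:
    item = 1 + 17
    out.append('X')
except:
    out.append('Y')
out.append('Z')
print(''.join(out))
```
XZ

No exception, try block completes normally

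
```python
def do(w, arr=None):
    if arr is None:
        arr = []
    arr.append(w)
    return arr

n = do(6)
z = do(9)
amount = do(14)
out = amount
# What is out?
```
[14]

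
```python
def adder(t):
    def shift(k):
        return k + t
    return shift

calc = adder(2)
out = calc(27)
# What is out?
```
29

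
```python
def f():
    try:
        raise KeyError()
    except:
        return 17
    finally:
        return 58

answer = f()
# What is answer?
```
58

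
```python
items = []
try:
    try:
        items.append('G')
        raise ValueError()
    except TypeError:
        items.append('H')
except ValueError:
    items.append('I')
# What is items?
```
['G', 'I']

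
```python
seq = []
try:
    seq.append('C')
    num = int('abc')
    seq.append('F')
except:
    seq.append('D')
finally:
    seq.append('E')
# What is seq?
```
['C', 'D', 'E']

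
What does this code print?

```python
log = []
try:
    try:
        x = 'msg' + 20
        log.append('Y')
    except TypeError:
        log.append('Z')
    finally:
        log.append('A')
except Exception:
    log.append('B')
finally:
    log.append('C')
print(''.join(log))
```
ZAC

Both finally blocks run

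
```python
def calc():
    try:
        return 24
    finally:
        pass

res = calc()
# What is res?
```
24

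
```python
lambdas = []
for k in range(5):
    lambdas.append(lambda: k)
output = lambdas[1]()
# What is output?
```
4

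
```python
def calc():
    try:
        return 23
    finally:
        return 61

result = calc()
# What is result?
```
61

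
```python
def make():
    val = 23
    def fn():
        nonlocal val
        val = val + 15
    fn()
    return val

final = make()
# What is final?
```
38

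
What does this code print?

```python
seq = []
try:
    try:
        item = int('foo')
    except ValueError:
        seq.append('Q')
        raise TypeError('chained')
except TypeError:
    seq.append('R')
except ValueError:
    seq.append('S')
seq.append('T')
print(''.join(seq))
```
QRT

TypeError raised and caught, original ValueError not re-raised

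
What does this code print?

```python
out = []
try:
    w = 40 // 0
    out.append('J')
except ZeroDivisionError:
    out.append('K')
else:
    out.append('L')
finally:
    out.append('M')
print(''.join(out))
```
KM

Exception: except runs, else skipped, finally runs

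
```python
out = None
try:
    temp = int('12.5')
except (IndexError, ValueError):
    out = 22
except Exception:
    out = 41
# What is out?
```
22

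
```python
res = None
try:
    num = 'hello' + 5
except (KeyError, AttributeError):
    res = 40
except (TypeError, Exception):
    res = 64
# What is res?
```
64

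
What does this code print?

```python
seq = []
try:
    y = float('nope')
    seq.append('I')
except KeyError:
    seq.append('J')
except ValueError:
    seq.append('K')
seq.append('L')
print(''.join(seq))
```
KL

ValueError is caught by its specific handler, not KeyError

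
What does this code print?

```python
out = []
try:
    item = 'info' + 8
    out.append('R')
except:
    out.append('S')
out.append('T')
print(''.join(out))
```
ST

Exception raised in try, caught by bare except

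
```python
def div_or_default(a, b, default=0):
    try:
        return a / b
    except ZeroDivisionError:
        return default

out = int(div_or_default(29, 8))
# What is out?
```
3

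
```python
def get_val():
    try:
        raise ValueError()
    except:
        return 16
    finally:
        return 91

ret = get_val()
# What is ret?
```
91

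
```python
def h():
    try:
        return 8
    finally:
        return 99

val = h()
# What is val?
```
99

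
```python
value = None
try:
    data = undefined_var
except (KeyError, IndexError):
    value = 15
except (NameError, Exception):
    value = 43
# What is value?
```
43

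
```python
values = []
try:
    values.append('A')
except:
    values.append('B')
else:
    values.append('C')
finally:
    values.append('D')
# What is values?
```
['A', 'C', 'D']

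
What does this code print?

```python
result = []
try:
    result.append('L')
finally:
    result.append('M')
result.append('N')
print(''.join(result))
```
LMN

try/finally without except, no exception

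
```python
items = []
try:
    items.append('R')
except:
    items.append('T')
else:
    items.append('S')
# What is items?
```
['R', 'S']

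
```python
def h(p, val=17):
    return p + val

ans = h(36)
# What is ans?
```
53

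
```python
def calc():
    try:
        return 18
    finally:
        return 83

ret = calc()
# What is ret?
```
83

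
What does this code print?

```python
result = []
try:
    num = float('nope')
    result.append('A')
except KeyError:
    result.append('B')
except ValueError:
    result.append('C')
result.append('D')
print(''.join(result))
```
CD

ValueError is caught by its specific handler, not KeyError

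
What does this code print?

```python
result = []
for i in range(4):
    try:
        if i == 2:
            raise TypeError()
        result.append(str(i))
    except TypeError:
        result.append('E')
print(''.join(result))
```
01E3

Exception on i=2 caught, loop continues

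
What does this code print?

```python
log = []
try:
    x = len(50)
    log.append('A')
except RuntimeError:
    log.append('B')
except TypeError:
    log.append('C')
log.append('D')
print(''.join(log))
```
CD

TypeError is caught by its specific handler, not RuntimeError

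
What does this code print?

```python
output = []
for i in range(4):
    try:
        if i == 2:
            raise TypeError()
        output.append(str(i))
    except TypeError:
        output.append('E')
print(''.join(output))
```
01E3

Exception on i=2 caught, loop continues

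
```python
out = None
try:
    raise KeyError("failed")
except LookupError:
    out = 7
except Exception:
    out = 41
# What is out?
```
7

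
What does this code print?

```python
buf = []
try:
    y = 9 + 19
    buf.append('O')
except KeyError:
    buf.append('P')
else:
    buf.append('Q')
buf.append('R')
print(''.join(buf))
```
OQR

else block runs when no exception occurs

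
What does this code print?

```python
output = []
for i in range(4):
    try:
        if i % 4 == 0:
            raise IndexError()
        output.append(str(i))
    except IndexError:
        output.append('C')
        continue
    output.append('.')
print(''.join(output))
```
C1.2.3.

continue in except skips rest of loop body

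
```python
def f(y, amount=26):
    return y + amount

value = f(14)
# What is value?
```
40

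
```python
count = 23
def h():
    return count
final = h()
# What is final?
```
23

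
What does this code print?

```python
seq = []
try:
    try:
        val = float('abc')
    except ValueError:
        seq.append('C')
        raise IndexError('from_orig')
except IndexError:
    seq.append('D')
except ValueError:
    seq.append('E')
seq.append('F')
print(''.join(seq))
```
CDF

IndexError raised and caught, original ValueError not re-raised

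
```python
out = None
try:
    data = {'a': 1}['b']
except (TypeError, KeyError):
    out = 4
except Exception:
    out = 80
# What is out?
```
4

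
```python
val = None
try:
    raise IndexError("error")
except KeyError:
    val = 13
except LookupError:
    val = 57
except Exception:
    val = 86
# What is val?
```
57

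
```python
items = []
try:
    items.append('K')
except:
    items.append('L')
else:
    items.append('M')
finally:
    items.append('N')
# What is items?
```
['K', 'M', 'N']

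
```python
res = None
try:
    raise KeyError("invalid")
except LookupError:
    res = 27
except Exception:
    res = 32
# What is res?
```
27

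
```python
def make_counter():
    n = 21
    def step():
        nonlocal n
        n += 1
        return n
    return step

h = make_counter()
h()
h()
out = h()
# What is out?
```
24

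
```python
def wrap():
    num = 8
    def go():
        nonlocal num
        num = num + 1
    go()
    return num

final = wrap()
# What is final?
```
9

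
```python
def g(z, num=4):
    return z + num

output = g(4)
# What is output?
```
8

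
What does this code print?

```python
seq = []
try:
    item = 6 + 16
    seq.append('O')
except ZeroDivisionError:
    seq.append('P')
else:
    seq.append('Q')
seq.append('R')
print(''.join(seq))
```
OQR

else block runs when no exception occurs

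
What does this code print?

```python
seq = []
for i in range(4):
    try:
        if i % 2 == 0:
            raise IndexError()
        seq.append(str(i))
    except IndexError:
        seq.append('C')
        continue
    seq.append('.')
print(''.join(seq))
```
C1.C3.

continue in except skips rest of loop body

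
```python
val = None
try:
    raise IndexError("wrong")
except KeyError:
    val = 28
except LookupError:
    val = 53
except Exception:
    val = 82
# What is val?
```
53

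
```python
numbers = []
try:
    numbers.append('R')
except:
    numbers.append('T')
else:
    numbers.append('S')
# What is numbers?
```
['R', 'S']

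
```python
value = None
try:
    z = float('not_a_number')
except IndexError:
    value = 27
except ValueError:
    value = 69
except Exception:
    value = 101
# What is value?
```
69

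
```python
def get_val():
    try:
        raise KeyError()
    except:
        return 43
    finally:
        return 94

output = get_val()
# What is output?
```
94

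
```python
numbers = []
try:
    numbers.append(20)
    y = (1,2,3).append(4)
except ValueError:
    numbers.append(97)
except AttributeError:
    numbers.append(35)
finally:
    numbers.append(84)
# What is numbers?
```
[20, 35, 84]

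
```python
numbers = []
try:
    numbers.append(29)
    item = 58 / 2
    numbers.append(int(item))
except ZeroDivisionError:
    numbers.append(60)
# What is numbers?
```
[29, 29]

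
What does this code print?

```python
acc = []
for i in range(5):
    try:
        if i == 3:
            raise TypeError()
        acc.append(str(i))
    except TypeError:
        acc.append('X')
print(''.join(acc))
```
012X4

Exception on i=3 caught, loop continues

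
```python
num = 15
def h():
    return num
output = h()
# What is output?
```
15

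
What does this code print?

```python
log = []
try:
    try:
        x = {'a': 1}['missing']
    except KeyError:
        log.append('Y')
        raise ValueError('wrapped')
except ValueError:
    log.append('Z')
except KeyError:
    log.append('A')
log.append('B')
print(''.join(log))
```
YZB

ValueError raised and caught, original KeyError not re-raised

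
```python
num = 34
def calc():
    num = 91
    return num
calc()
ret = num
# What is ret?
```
34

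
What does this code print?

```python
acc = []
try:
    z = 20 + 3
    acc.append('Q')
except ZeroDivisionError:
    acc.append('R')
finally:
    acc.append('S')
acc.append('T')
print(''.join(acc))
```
QST

finally runs after normal execution too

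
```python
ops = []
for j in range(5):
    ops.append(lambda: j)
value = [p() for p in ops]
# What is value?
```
[4, 4, 4, 4, 4]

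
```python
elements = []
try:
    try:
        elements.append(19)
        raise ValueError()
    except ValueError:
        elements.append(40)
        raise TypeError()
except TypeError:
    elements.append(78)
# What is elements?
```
[19, 40, 78]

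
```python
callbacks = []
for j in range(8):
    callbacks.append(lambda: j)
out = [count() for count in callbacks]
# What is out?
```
[7, 7, 7, 7, 7, 7, 7, 7]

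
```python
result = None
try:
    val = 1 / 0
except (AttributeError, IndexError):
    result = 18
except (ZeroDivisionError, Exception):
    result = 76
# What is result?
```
76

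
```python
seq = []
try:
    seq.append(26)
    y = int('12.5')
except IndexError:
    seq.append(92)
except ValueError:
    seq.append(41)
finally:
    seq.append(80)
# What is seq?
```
[26, 41, 80]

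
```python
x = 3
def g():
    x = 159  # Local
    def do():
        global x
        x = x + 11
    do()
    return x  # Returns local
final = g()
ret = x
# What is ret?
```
14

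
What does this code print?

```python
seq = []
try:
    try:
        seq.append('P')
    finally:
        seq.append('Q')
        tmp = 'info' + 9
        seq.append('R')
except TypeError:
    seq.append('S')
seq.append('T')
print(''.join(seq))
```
PQST

Exception in inner finally caught by outer except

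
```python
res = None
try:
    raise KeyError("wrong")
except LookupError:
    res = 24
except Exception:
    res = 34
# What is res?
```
24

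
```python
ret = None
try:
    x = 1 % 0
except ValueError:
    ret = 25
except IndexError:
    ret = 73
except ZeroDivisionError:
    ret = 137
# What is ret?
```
137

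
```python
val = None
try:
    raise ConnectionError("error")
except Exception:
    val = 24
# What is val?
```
24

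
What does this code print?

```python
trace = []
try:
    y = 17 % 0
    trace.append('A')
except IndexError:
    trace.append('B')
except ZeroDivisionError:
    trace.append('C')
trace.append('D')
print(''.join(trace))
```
CD

ZeroDivisionError is caught by its specific handler, not IndexError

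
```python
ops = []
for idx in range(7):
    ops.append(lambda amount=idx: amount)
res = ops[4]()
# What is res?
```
4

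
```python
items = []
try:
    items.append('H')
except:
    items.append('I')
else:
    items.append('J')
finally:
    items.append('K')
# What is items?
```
['H', 'J', 'K']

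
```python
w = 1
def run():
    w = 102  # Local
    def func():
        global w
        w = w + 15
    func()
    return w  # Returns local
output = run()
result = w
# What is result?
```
16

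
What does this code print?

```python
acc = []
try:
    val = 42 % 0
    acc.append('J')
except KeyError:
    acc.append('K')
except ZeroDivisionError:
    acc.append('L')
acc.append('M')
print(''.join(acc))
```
LM

ZeroDivisionError is caught by its specific handler, not KeyError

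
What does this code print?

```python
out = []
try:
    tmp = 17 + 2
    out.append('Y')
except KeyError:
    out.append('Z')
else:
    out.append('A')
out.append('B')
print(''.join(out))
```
YAB

else block runs when no exception occurs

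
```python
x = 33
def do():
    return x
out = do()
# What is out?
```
33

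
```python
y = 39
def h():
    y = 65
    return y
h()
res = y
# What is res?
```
39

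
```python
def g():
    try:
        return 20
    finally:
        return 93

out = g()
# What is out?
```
93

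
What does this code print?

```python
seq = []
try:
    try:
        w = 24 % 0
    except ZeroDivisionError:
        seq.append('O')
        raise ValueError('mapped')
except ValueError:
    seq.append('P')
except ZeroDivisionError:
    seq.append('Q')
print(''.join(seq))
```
OP

New ValueError raised, caught by outer ValueError handler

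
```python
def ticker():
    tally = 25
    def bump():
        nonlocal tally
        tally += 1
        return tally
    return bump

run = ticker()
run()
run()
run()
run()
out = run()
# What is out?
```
30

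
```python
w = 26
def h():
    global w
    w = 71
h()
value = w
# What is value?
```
71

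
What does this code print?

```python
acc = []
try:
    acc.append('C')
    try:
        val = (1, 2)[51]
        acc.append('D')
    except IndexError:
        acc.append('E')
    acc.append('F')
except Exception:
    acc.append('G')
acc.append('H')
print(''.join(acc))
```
CEFH

Inner exception caught by inner handler, outer continues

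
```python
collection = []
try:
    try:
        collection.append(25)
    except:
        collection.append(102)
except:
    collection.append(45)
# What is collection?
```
[25]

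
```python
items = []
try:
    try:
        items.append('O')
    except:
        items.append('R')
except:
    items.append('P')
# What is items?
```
['O']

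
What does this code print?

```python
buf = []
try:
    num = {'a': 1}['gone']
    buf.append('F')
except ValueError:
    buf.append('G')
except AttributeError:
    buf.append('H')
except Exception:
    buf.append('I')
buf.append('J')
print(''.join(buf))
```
IJ

KeyError not specifically caught, falls to Exception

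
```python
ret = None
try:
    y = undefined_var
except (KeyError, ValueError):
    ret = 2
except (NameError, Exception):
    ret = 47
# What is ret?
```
47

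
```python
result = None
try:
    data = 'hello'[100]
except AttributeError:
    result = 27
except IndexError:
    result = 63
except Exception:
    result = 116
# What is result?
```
63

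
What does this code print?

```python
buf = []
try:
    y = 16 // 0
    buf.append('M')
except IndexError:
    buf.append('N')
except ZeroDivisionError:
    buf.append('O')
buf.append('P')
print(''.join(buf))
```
OP

ZeroDivisionError is caught by its specific handler, not IndexError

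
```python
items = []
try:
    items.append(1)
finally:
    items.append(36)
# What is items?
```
[1, 36]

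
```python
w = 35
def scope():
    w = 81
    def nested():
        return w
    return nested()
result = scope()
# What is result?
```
81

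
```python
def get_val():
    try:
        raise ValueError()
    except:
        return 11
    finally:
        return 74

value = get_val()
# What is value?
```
74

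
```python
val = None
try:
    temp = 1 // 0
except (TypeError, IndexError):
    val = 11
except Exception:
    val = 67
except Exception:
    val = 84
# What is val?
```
67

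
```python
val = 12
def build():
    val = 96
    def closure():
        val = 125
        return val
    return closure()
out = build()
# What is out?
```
125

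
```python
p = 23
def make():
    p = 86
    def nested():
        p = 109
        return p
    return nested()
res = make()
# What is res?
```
109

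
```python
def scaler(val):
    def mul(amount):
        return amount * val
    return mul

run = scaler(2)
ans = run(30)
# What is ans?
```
60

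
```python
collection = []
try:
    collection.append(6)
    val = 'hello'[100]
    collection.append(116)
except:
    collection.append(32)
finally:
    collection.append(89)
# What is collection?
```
[6, 32, 89]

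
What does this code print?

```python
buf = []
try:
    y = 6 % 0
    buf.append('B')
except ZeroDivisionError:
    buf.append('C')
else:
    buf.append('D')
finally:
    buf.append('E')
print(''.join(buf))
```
CE

Exception: except runs, else skipped, finally runs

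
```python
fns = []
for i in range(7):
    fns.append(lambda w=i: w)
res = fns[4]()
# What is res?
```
4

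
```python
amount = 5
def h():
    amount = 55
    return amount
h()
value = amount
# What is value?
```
5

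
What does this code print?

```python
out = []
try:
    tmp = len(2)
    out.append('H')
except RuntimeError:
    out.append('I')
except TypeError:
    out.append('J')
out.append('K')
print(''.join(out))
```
JK

TypeError is caught by its specific handler, not RuntimeError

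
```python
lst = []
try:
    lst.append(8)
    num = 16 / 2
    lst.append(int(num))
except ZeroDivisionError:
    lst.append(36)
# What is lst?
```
[8, 8]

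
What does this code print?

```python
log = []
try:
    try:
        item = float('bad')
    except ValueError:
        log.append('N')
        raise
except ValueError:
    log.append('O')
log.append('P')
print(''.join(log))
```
NOP

raise without argument re-raises current exception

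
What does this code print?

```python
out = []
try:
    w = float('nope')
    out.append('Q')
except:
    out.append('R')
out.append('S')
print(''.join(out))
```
RS

Exception raised in try, caught by bare except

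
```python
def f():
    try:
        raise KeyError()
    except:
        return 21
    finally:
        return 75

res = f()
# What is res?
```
75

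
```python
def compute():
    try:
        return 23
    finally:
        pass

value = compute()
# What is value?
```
23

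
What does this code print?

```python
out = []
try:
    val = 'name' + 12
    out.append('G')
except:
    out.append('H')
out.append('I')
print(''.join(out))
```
HI

Exception raised in try, caught by bare except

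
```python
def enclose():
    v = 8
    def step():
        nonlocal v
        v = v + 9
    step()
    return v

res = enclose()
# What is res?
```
17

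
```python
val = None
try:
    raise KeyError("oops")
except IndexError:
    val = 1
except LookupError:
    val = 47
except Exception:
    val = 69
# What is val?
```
47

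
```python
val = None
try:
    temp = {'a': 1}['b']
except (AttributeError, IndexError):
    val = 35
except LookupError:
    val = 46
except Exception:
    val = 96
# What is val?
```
46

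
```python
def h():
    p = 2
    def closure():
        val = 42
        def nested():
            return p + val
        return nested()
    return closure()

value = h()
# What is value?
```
44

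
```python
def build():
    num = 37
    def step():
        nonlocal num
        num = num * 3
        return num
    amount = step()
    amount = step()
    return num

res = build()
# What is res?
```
333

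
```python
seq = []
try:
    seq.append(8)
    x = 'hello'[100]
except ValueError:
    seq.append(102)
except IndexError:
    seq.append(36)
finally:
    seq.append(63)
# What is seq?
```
[8, 36, 63]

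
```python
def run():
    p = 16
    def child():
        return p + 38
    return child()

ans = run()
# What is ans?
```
54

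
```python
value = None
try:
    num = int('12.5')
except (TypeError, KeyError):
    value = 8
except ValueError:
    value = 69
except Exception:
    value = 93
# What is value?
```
69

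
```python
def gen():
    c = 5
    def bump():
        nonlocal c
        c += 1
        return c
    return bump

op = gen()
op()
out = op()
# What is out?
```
7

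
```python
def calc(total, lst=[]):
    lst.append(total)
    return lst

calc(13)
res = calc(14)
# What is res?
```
[13, 14]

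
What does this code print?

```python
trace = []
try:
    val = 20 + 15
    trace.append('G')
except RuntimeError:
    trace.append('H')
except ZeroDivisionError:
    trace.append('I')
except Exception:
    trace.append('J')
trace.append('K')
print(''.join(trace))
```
GK

No exception, try block completes normally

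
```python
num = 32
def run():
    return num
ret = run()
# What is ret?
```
32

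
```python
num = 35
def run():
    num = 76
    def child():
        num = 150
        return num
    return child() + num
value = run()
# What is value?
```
226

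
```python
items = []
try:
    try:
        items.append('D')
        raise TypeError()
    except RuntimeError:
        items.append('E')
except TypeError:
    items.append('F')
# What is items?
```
['D', 'F']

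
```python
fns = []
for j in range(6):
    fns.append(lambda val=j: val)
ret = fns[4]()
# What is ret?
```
4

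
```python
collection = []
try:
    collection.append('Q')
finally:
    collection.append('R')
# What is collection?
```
['Q', 'R']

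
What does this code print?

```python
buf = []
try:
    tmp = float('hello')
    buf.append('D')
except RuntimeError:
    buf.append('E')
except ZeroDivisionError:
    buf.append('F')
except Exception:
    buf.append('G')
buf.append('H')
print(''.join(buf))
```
GH

ValueError not specifically caught, falls to Exception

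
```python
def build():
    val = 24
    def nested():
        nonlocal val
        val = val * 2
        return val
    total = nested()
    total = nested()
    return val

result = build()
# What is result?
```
96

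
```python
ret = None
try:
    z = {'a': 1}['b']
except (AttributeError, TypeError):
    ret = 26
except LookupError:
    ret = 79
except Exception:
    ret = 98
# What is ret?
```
79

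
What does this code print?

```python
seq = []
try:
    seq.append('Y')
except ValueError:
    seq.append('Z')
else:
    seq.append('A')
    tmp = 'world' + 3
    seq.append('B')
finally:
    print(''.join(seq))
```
YA

Try succeeds, else appends 'A', TypeError in else is uncaught, finally prints before exception propagates ('B' never appended)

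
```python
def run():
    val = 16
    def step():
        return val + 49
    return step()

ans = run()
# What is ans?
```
65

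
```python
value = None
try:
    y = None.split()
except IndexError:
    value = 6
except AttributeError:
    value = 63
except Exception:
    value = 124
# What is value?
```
63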